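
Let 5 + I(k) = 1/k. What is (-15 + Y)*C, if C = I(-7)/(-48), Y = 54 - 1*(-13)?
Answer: 39/7 ≈ 5.5714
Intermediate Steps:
I(k) = -5 + 1/k
Y = 67 (Y = 54 + 13 = 67)
C = 3/28 (C = (-5 + 1/(-7))/(-48) = (-5 - ⅐)*(-1/48) = -36/7*(-1/48) = 3/28 ≈ 0.10714)
(-15 + Y)*C = (-15 + 67)*(3/28) = 52*(3/28) = 39/7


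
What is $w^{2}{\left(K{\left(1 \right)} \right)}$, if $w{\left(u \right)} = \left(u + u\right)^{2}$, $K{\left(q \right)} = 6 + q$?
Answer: $38416$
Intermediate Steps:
$w{\left(u \right)} = 4 u^{2}$ ($w{\left(u \right)} = \left(2 u\right)^{2} = 4 u^{2}$)
$w^{2}{\left(K{\left(1 \right)} \right)} = \left(4 \left(6 + 1\right)^{2}\right)^{2} = \left(4 \cdot 7^{2}\right)^{2} = \left(4 \cdot 49\right)^{2} = 196^{2} = 38416$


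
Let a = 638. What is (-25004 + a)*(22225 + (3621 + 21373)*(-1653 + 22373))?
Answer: -12619100353230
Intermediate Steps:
(-25004 + a)*(22225 + (3621 + 21373)*(-1653 + 22373)) = (-25004 + 638)*(22225 + (3621 + 21373)*(-1653 + 22373)) = -24366*(22225 + 24994*20720) = -24366*(22225 + 517875680) = -24366*517897905 = -12619100353230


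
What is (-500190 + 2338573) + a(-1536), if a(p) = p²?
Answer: 4197679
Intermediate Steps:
(-500190 + 2338573) + a(-1536) = (-500190 + 2338573) + (-1536)² = 1838383 + 2359296 = 4197679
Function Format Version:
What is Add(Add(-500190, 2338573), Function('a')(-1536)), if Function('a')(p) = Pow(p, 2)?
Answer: 4197679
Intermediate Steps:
Add(Add(-500190, 2338573), Function('a')(-1536)) = Add(Add(-500190, 2338573), Pow(-1536, 2)) = Add(1838383, 2359296) = 4197679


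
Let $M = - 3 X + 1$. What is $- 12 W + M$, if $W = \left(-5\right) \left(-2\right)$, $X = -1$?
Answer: $-116$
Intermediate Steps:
$M = 4$ ($M = \left(-3\right) \left(-1\right) + 1 = 3 + 1 = 4$)
$W = 10$
$- 12 W + M = \left(-12\right) 10 + 4 = -120 + 4 = -116$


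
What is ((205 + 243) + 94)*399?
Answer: 216258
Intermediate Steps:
((205 + 243) + 94)*399 = (448 + 94)*399 = 542*399 = 216258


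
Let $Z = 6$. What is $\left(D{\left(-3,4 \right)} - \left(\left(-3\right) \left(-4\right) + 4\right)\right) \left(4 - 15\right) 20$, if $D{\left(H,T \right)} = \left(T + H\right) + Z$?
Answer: $1980$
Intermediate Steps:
$D{\left(H,T \right)} = 6 + H + T$ ($D{\left(H,T \right)} = \left(T + H\right) + 6 = \left(H + T\right) + 6 = 6 + H + T$)
$\left(D{\left(-3,4 \right)} - \left(\left(-3\right) \left(-4\right) + 4\right)\right) \left(4 - 15\right) 20 = \left(\left(6 - 3 + 4\right) - \left(\left(-3\right) \left(-4\right) + 4\right)\right) \left(4 - 15\right) 20 = \left(7 - \left(12 + 4\right)\right) \left(4 - 15\right) 20 = \left(7 - 16\right) \left(-11\right) 20 = \left(-9\right) \left(-11\right) 20 = 99 \cdot 20 = 1980$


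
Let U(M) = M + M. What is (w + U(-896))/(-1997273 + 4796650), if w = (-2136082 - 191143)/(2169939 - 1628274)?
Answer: -194598181/303264908541 ≈ -0.00064168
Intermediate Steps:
U(M) = 2*M
w = -465445/108333 (w = -2327225/541665 = -2327225*1/541665 = -465445/108333 ≈ -4.2964)
(w + U(-896))/(-1997273 + 4796650) = (-465445/108333 + 2*(-896))/(-1997273 + 4796650) = (-465445/108333 - 1792)/2799377 = -194598181/108333*1/2799377 = -194598181/303264908541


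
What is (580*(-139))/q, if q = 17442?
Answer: -40310/8721 ≈ -4.6222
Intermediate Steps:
(580*(-139))/q = (580*(-139))/17442 = -80620*1/17442 = -40310/8721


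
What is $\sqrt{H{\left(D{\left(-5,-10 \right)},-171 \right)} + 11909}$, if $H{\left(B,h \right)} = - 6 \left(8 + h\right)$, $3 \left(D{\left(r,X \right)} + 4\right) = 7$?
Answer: $7 \sqrt{263} \approx 113.52$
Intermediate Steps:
$D{\left(r,X \right)} = - \frac{5}{3}$ ($D{\left(r,X \right)} = -4 + \frac{1}{3} \cdot 7 = -4 + \frac{7}{3} = - \frac{5}{3}$)
$H{\left(B,h \right)} = -48 - 6 h$
$\sqrt{H{\left(D{\left(-5,-10 \right)},-171 \right)} + 11909} = \sqrt{\left(-48 - -1026\right) + 11909} = \sqrt{\left(-48 + 1026\right) + 11909} = \sqrt{978 + 11909} = \sqrt{12887} = 7 \sqrt{263}$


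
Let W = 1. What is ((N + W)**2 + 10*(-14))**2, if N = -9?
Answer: 5776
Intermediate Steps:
((N + W)**2 + 10*(-14))**2 = ((-9 + 1)**2 + 10*(-14))**2 = ((-8)**2 - 140)**2 = (64 - 140)**2 = (-76)**2 = 5776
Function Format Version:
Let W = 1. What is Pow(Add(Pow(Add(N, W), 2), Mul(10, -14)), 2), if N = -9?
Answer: 5776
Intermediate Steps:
Pow(Add(Pow(Add(N, W), 2), Mul(10, -14)), 2) = Pow(Add(Pow(Add(-9, 1), 2), Mul(10, -14)), 2) = Pow(Add(Pow(-8, 2), -140), 2) = Pow(Add(64, -140), 2) = Pow(-76, 2) = 5776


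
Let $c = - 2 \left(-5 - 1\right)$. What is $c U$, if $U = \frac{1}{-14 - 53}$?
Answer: $- \frac{12}{67} \approx -0.1791$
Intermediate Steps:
$c = 12$ ($c = \left(-2\right) \left(-6\right) = 12$)
$U = - \frac{1}{67}$ ($U = \frac{1}{-67} = - \frac{1}{67} \approx -0.014925$)
$c U = 12 \left(- \frac{1}{67}\right) = - \frac{12}{67}$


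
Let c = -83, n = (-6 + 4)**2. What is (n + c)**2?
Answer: 6241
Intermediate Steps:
n = 4 (n = (-2)**2 = 4)
(n + c)**2 = (4 - 83)**2 = (-79)**2 = 6241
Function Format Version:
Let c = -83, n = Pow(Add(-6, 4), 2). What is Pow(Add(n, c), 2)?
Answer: 6241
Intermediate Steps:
n = 4 (n = Pow(-2, 2) = 4)
Pow(Add(n, c), 2) = Pow(Add(4, -83), 2) = Pow(-79, 2) = 6241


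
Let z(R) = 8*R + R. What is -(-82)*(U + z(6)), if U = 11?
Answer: 5330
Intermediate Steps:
z(R) = 9*R
-(-82)*(U + z(6)) = -(-82)*(11 + 9*6) = -(-82)*(11 + 54) = -(-82)*65 = -1*(-5330) = 5330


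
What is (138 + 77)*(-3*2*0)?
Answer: 0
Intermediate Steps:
(138 + 77)*(-3*2*0) = 215*(-6*0) = 215*0 = 0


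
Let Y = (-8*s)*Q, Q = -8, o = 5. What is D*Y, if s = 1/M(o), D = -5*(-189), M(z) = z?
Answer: 12096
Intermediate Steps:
D = 945
s = ⅕ (s = 1/5 = ⅕ ≈ 0.20000)
Y = 64/5 (Y = -8*⅕*(-8) = -8/5*(-8) = 64/5 ≈ 12.800)
D*Y = 945*(64/5) = 12096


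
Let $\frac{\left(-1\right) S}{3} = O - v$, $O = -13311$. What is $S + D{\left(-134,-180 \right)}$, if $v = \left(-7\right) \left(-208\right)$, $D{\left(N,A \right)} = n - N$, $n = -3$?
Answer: $44432$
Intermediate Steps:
$D{\left(N,A \right)} = -3 - N$
$v = 1456$
$S = 44301$ ($S = - 3 \left(-13311 - 1456\right) = \left(-3\right) \left(-14767\right) = 44301$)
$S + D{\left(-134,-180 \right)} = 44301 - -131 = 44301 + \left(-3 + 134\right) = 44301 + 131 = 44432$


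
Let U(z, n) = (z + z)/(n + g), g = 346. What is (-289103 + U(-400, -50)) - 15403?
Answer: -11266822/37 ≈ -3.0451e+5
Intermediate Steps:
U(z, n) = 2*z/(346 + n) (U(z, n) = (z + z)/(n + 346) = (2*z)/(346 + n) = 2*z/(346 + n))
(-289103 + U(-400, -50)) - 15403 = (-289103 + 2*(-400)/(346 - 50)) - 15403 = (-289103 + 2*(-400)/296) - 15403 = (-289103 + 2*(-400)*(1/296)) - 15403 = (-289103 - 100/37) - 15403 = -10696911/37 - 15403 = -11266822/37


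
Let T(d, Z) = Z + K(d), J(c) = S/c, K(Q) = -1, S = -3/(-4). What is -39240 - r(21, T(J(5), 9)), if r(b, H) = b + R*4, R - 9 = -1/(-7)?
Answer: -275083/7 ≈ -39298.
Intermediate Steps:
R = 64/7 (R = 9 - 1/(-7) = 9 - 1*(-⅐) = 9 + ⅐ = 64/7 ≈ 9.1429)
S = ¾ (S = -3*(-¼) = ¾ ≈ 0.75000)
J(c) = 3/(4*c)
T(d, Z) = -1 + Z (T(d, Z) = Z - 1 = -1 + Z)
r(b, H) = 256/7 + b (r(b, H) = b + (64/7)*4 = b + 256/7 = 256/7 + b)
-39240 - r(21, T(J(5), 9)) = -39240 - (256/7 + 21) = -39240 - 1*403/7 = -39240 - 403/7 = -275083/7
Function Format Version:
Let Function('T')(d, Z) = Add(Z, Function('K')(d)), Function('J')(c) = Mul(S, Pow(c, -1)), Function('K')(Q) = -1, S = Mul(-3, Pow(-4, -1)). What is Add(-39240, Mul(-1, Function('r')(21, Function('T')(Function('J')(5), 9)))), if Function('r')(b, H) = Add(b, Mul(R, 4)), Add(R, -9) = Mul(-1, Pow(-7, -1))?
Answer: Rational(-275083, 7) ≈ -39298.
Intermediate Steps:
R = Rational(64, 7) (R = Add(9, Mul(-1, Pow(-7, -1))) = Add(9, Mul(-1, Rational(-1, 7))) = Add(9, Rational(1, 7)) = Rational(64, 7) ≈ 9.1429)
S = Rational(3, 4) (S = Mul(-3, Rational(-1, 4)) = Rational(3, 4) ≈ 0.75000)
Function('J')(c) = Mul(Rational(3, 4), Pow(c, -1))
Function('T')(d, Z) = Add(-1, Z) (Function('T')(d, Z) = Add(Z, -1) = Add(-1, Z))
Function('r')(b, H) = Add(Rational(256, 7), b) (Function('r')(b, H) = Add(b, Mul(Rational(64, 7), 4)) = Add(b, Rational(256, 7)) = Add(Rational(256, 7), b))
Add(-39240, Mul(-1, Function('r')(21, Function('T')(Function('J')(5), 9)))) = Add(-39240, Mul(-1, Add(Rational(256, 7), 21))) = Add(-39240, Mul(-1, Rational(403, 7))) = Add(-39240, Rational(-403, 7)) = Rational(-275083, 7)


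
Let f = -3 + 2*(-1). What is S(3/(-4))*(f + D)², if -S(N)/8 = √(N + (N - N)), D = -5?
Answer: -400*I*√3 ≈ -692.82*I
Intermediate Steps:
f = -5 (f = -3 - 2 = -5)
S(N) = -8*√N (S(N) = -8*√(N + (N - N)) = -8*√(N + 0) = -8*√N)
S(3/(-4))*(f + D)² = (-8*√3*(I/2))*(-5 - 5)² = -8*I*√3/2*(-10)² = -4*I*√3*100 = -400*I*√3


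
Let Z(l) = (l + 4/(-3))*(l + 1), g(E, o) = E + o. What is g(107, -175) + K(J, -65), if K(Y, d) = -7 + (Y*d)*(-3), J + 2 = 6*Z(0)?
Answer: -2025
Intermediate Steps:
Z(l) = (1 + l)*(-4/3 + l) (Z(l) = (l + 4*(-⅓))*(1 + l) = (l - 4/3)*(1 + l) = (-4/3 + l)*(1 + l) = (1 + l)*(-4/3 + l))
J = -10 (J = -2 + 6*(-4/3 + 0² - ⅓*0) = -2 + 6*(-4/3 + 0 + 0) = -2 + 6*(-4/3) = -2 - 8 = -10)
K(Y, d) = -7 - 3*Y*d
g(107, -175) + K(J, -65) = (107 - 175) + (-7 - 3*(-10)*(-65)) = -68 + (-7 - 1950) = -68 - 1957 = -2025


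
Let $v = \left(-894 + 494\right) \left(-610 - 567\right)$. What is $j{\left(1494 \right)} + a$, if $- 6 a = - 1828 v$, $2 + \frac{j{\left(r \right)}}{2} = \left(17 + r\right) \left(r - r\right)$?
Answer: $\frac{430311188}{3} \approx 1.4344 \cdot 10^{8}$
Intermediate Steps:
$v = 470800$ ($v = \left(-400\right) \left(-1177\right) = 470800$)
$j{\left(r \right)} = -4$ ($j{\left(r \right)} = -4 + 2 \left(17 + r\right) \left(r - r\right) = -4 + 2 \left(17 + r\right) 0 = -4 + 2 \cdot 0 = -4 + 0 = -4$)
$a = \frac{430311200}{3}$ ($a = - \frac{\left(-1828\right) 470800}{6} = \left(- \frac{1}{6}\right) \left(-860622400\right) = \frac{430311200}{3} \approx 1.4344 \cdot 10^{8}$)
$j{\left(1494 \right)} + a = -4 + \frac{430311200}{3} = \frac{430311188}{3}$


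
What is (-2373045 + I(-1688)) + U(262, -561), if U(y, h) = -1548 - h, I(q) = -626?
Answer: -2374658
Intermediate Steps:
(-2373045 + I(-1688)) + U(262, -561) = (-2373045 - 626) + (-1548 - 1*(-561)) = -2373671 + (-1548 + 561) = -2373671 - 987 = -2374658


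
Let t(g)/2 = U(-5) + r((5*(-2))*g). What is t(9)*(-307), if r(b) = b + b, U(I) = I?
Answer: 113590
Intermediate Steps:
r(b) = 2*b
t(g) = -10 - 40*g (t(g) = 2*(-5 + 2*((5*(-2))*g)) = 2*(-5 + 2*(-10*g)) = 2*(-5 - 20*g) = -10 - 40*g)
t(9)*(-307) = (-10 - 40*9)*(-307) = (-10 - 360)*(-307) = -370*(-307) = 113590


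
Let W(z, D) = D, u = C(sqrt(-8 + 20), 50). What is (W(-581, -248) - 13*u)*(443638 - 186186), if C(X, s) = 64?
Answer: -278048160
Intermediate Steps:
u = 64
(W(-581, -248) - 13*u)*(443638 - 186186) = (-248 - 13*64)*(443638 - 186186) = (-248 - 832)*257452 = -1080*257452 = -278048160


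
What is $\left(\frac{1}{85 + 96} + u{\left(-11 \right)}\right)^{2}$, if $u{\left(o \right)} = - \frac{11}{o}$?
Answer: $\frac{33124}{32761} \approx 1.0111$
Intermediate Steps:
$\left(\frac{1}{85 + 96} + u{\left(-11 \right)}\right)^{2} = \left(\frac{1}{85 + 96} - \frac{11}{-11}\right)^{2} = \left(\frac{1}{181} - -1\right)^{2} = \left(\frac{1}{181} + 1\right)^{2} = \left(\frac{182}{181}\right)^{2} = \frac{33124}{32761}$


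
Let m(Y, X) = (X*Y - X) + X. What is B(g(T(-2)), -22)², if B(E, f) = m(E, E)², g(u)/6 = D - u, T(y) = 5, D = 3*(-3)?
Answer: 2478758911082496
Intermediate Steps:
D = -9
g(u) = -54 - 6*u (g(u) = 6*(-9 - u) = -54 - 6*u)
m(Y, X) = X*Y (m(Y, X) = (-X + X*Y) + X = X*Y)
B(E, f) = E⁴ (B(E, f) = (E*E)² = (E²)² = E⁴)
B(g(T(-2)), -22)² = ((-54 - 6*5)⁴)² = ((-54 - 30)⁴)² = ((-84)⁴)² = 49787136² = 2478758911082496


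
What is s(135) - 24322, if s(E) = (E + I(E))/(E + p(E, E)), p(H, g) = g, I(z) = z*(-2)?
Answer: -48645/2 ≈ -24323.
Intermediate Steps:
I(z) = -2*z
s(E) = -½ (s(E) = (E - 2*E)/(E + E) = (-E)/((2*E)) = (-E)*(1/(2*E)) = -½)
s(135) - 24322 = -½ - 24322 = -48645/2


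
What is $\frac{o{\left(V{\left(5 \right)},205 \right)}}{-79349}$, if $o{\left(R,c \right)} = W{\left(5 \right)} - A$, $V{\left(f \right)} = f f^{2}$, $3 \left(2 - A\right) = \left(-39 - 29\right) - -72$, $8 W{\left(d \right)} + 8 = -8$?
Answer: $\frac{8}{238047} \approx 3.3607 \cdot 10^{-5}$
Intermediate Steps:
$W{\left(d \right)} = -2$ ($W{\left(d \right)} = -1 + \frac{1}{8} \left(-8\right) = -1 - 1 = -2$)
$A = \frac{2}{3}$ ($A = 2 - \frac{\left(-39 - 29\right) - -72}{3} = 2 - \frac{-68 + 72}{3} = 2 - \frac{4}{3} = \frac{2}{3} \approx 0.66667$)
$V{\left(f \right)} = f^{3}$
$o{\left(R,c \right)} = - \frac{8}{3}$ ($o{\left(R,c \right)} = -2 - \frac{2}{3} = - \frac{8}{3}$)
$\frac{o{\left(V{\left(5 \right)},205 \right)}}{-79349} = - \frac{8}{3 \left(-79349\right)} = \left(- \frac{8}{3}\right) \left(- \frac{1}{79349}\right) = \frac{8}{238047}$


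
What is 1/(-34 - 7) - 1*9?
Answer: -370/41 ≈ -9.0244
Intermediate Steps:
1/(-34 - 7) - 1*9 = 1/(-41) - 9 = -1/41 - 9 = -370/41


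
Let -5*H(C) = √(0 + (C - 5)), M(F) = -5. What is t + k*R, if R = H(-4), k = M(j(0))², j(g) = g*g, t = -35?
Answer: -35 - 15*I ≈ -35.0 - 15.0*I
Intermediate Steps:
j(g) = g²
H(C) = -√(-5 + C)/5 (H(C) = -√(0 + (C - 5))/5 = -√(0 + (-5 + C))/5 = -√(-5 + C)/5)
k = 25 (k = (-5)² = 25)
R = -3*I/5 (R = -√(-5 - 4)/5 = -3*I/5 ≈ -0.6*I)
t + k*R = -35 + 25*(-3*I/5) = -35 - 15*I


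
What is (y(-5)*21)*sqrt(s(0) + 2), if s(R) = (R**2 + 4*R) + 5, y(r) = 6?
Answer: 126*sqrt(7) ≈ 333.36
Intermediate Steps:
s(R) = 5 + R**2 + 4*R
(y(-5)*21)*sqrt(s(0) + 2) = (6*21)*sqrt((5 + 0**2 + 4*0) + 2) = 126*sqrt((5 + 0 + 0) + 2) = 126*sqrt(5 + 2) = 126*sqrt(7)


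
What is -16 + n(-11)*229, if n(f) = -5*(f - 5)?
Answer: 18304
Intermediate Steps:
n(f) = 25 - 5*f (n(f) = -5*(-5 + f) = 25 - 5*f)
-16 + n(-11)*229 = -16 + (25 - 5*(-11))*229 = -16 + (25 + 55)*229 = -16 + 80*229 = -16 + 18320 = 18304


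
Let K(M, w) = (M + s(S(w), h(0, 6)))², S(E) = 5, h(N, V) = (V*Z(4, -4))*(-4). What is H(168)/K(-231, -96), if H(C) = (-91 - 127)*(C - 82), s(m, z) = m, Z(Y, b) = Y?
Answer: -4687/12769 ≈ -0.36706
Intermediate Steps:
h(N, V) = -16*V (h(N, V) = (V*4)*(-4) = (4*V)*(-4) = -16*V)
H(C) = 17876 - 218*C (H(C) = -218*(-82 + C) = 17876 - 218*C)
K(M, w) = (5 + M)² (K(M, w) = (M + 5)² = (5 + M)²)
H(168)/K(-231, -96) = (17876 - 218*168)/((5 - 231)²) = (17876 - 36624)/((-226)²) = -18748/51076 = -18748*1/51076 = -4687/12769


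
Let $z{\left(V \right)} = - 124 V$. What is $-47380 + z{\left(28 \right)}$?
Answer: $-50852$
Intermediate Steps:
$-47380 + z{\left(28 \right)} = -47380 - 3472 = -50852$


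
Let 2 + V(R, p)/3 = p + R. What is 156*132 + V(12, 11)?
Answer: 20655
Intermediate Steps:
V(R, p) = -6 + 3*R + 3*p (V(R, p) = -6 + 3*(p + R) = -6 + 3*(R + p) = -6 + (3*R + 3*p) = -6 + 3*R + 3*p)
156*132 + V(12, 11) = 156*132 + (-6 + 3*12 + 3*11) = 20592 + (-6 + 36 + 33) = 20592 + 63 = 20655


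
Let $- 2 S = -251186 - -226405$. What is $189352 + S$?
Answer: $\frac{403485}{2} \approx 2.0174 \cdot 10^{5}$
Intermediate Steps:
$S = \frac{24781}{2}$ ($S = - \frac{-251186 - -226405}{2} = - \frac{-251186 + 226405}{2} = \left(- \frac{1}{2}\right) \left(-24781\right) = \frac{24781}{2} \approx 12391.0$)
$189352 + S = 189352 + \frac{24781}{2} = \frac{403485}{2}$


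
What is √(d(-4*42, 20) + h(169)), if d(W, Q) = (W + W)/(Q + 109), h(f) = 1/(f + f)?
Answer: I*√3251918/1118 ≈ 1.613*I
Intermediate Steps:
h(f) = 1/(2*f)
d(W, Q) = 2*W/(109 + Q) (d(W, Q) = (2*W)/(109 + Q) = 2*W/(109 + Q))
√(d(-4*42, 20) + h(169)) = √(2*(-4*42)/(109 + 20) + (½)/169) = √(2*(-168)/129 + (½)*(1/169)) = √(2*(-168)*(1/129) + 1/338) = √(-112/43 + 1/338) = √(-37813/14534) = I*√3251918/1118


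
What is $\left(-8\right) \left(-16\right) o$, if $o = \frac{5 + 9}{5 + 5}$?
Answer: $\frac{896}{5} \approx 179.2$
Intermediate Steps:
$o = \frac{7}{5}$ ($o = \frac{14}{10} = 14 \cdot \frac{1}{10} = \frac{7}{5} \approx 1.4$)
$\left(-8\right) \left(-16\right) o = \left(-8\right) \left(-16\right) \frac{7}{5} = 128 \cdot \frac{7}{5} = \frac{896}{5}$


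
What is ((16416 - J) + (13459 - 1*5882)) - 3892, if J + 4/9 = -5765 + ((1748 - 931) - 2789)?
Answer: 250546/9 ≈ 27838.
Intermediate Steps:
J = -69637/9 (J = -4/9 + (-5765 + ((1748 - 931) - 2789)) = -4/9 + (-5765 + (817 - 2789)) = -4/9 + (-5765 - 1972) = -4/9 - 7737 = -69637/9 ≈ -7737.4)
((16416 - J) + (13459 - 1*5882)) - 3892 = ((16416 - 1*(-69637/9)) + (13459 - 1*5882)) - 3892 = ((16416 + 69637/9) + (13459 - 5882)) - 3892 = (217381/9 + 7577) - 3892 = 285574/9 - 3892 = 250546/9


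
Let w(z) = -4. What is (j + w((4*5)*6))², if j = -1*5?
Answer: 81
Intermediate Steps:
j = -5
(j + w((4*5)*6))² = (-5 - 4)² = (-9)² = 81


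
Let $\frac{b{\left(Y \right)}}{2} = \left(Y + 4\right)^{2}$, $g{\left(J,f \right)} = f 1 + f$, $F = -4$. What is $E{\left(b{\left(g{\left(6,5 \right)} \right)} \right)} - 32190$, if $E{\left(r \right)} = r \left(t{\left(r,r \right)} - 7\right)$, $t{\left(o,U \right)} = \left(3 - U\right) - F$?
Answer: $-185854$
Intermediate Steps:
$t{\left(o,U \right)} = 7 - U$ ($t{\left(o,U \right)} = \left(3 - U\right) - -4 = \left(3 - U\right) + 4 = 7 - U$)
$g{\left(J,f \right)} = 2 f$ ($g{\left(J,f \right)} = f + f = 2 f$)
$b{\left(Y \right)} = 2 \left(4 + Y\right)^{2}$ ($b{\left(Y \right)} = 2 \left(Y + 4\right)^{2} = 2 \left(4 + Y\right)^{2}$)
$E{\left(r \right)} = - r^{2}$ ($E{\left(r \right)} = r \left(\left(7 - r\right) - 7\right) = r \left(- r\right) = - r^{2}$)
$E{\left(b{\left(g{\left(6,5 \right)} \right)} \right)} - 32190 = - \left(2 \left(4 + 2 \cdot 5\right)^{2}\right)^{2} - 32190 = - \left(2 \left(4 + 10\right)^{2}\right)^{2} - 32190 = - \left(2 \cdot 14^{2}\right)^{2} - 32190 = - \left(2 \cdot 196\right)^{2} - 32190 = - 392^{2} - 32190 = \left(-1\right) 153664 - 32190 = -153664 - 32190 = -185854$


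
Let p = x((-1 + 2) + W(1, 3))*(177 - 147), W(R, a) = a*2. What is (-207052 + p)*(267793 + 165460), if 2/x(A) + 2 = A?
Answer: -89700701120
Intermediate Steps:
W(R, a) = 2*a
x(A) = 2/(-2 + A)
p = 12 (p = (2/(-2 + ((-1 + 2) + 2*3)))*(177 - 147) = (2/(-2 + (1 + 6)))*30 = (2/(-2 + 7))*30 = (2/5)*30 = (2*(⅕))*30 = (⅖)*30 = 12)
(-207052 + p)*(267793 + 165460) = (-207052 + 12)*(267793 + 165460) = -207040*433253 = -89700701120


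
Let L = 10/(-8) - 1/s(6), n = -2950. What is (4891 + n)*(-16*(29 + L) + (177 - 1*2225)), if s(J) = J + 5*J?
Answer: -14508328/3 ≈ -4.8361e+6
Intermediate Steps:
s(J) = 6*J
L = -23/18 (L = 10/(-8) - 1/(6*6) = 10*(-⅛) - 1/36 = -5/4 - 1*1/36 = -5/4 - 1/36 = -23/18 ≈ -1.2778)
(4891 + n)*(-16*(29 + L) + (177 - 1*2225)) = (4891 - 2950)*(-16*(29 - 23/18) + (177 - 1*2225)) = 1941*(-16*499/18 + (177 - 2225)) = 1941*(-3992/9 - 2048) = 1941*(-22424/9) = -14508328/3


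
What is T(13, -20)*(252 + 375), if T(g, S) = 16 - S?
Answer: 22572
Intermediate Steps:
T(13, -20)*(252 + 375) = (16 - 1*(-20))*(252 + 375) = (16 + 20)*627 = 36*627 = 22572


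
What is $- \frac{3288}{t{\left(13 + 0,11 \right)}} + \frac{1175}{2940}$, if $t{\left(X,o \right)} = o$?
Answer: $- \frac{1930759}{6468} \approx -298.51$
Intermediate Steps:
$- \frac{3288}{t{\left(13 + 0,11 \right)}} + \frac{1175}{2940} = - \frac{3288}{11} + \frac{1175}{2940} = \left(-3288\right) \frac{1}{11} + 1175 \cdot \frac{1}{2940} = - \frac{3288}{11} + \frac{235}{588} = - \frac{1930759}{6468}$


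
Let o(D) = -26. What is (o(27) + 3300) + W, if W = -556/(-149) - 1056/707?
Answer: 345128730/105343 ≈ 3276.2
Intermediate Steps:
W = 235748/105343 (W = -556*(-1/149) - 1056*1/707 = 556/149 - 1056/707 = 235748/105343 ≈ 2.2379)
(o(27) + 3300) + W = (-26 + 3300) + 235748/105343 = 3274 + 235748/105343 = 345128730/105343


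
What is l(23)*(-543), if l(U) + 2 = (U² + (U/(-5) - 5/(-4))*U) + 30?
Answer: -5212257/20 ≈ -2.6061e+5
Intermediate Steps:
l(U) = 28 + U² + U*(5/4 - U/5) (l(U) = -2 + ((U² + (U/(-5) - 5/(-4))*U) + 30) = -2 + ((U² + (U*(-⅕) - 5*(-¼))*U) + 30) = -2 + ((U² + (-U/5 + 5/4)*U) + 30) = -2 + ((U² + (5/4 - U/5)*U) + 30) = -2 + ((U² + U*(5/4 - U/5)) + 30) = -2 + (30 + U² + U*(5/4 - U/5)) = 28 + U² + U*(5/4 - U/5))
l(23)*(-543) = (28 + (⅘)*23² + (5/4)*23)*(-543) = (28 + (⅘)*529 + 115/4)*(-543) = (28 + 2116/5 + 115/4)*(-543) = (9599/20)*(-543) = -5212257/20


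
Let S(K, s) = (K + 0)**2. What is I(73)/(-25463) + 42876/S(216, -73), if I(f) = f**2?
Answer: 7806683/11000016 ≈ 0.70970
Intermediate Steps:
S(K, s) = K**2
I(73)/(-25463) + 42876/S(216, -73) = 73**2/(-25463) + 42876/(216**2) = 5329*(-1/25463) + 42876/46656 = -5329/25463 + 42876*(1/46656) = -5329/25463 + 397/432 = 7806683/11000016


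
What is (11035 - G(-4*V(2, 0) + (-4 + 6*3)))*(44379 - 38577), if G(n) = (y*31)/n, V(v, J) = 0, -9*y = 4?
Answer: 1344646378/21 ≈ 6.4031e+7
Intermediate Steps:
y = -4/9 (y = -⅑*4 = -4/9 ≈ -0.44444)
G(n) = -124/(9*n) (G(n) = (-4/9*31)/n = -124/(9*n))
(11035 - G(-4*V(2, 0) + (-4 + 6*3)))*(44379 - 38577) = (11035 - (-124)/(9*(-4*0 + (-4 + 6*3))))*(44379 - 38577) = (11035 - (-124)/(9*(0 + (-4 + 18))))*5802 = (11035 - (-124)/(9*(0 + 14)))*5802 = (11035 - (-124)/(9*14))*5802 = (11035 - 1*(-62/63))*5802 = (11035 + 62/63)*5802 = (695267/63)*5802 = 1344646378/21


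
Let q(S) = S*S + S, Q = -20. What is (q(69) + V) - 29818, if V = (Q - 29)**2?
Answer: -22587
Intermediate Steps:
q(S) = S + S**2 (q(S) = S**2 + S = S + S**2)
V = 2401 (V = (-20 - 29)**2 = (-49)**2 = 2401)
(q(69) + V) - 29818 = (69*(1 + 69) + 2401) - 29818 = (69*70 + 2401) - 29818 = (4830 + 2401) - 29818 = 7231 - 29818 = -22587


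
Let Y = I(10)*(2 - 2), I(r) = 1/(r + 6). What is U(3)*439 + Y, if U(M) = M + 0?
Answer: 1317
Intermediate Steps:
I(r) = 1/(6 + r)
U(M) = M
Y = 0 (Y = (2 - 2)/(6 + 10) = 0/16 = (1/16)*0 = 0)
U(3)*439 + Y = 3*439 + 0 = 1317 + 0 = 1317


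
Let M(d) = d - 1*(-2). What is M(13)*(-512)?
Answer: -7680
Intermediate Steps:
M(d) = 2 + d (M(d) = d + 2 = 2 + d)
M(13)*(-512) = (2 + 13)*(-512) = 15*(-512) = -7680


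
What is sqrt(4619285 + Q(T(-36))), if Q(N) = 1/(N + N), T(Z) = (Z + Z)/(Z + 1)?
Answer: 5*sqrt(26607083)/12 ≈ 2149.3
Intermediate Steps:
T(Z) = 2*Z/(1 + Z) (T(Z) = (2*Z)/(1 + Z) = 2*Z/(1 + Z))
Q(N) = 1/(2*N)
sqrt(4619285 + Q(T(-36))) = sqrt(4619285 + 1/(2*((2*(-36)/(1 - 36))))) = sqrt(4619285 + 1/(2*((2*(-36)/(-35))))) = sqrt(4619285 + 1/(2*((2*(-36)*(-1/35))))) = sqrt(4619285 + 1/(2*(72/35))) = sqrt(4619285 + (1/2)*(35/72)) = sqrt(4619285 + 35/144) = sqrt(665177075/144) = 5*sqrt(26607083)/12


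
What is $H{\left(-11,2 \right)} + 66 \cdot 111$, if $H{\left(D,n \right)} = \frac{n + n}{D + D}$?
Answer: $\frac{80584}{11} \approx 7325.8$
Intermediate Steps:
$H{\left(D,n \right)} = \frac{n}{D}$ ($H{\left(D,n \right)} = \frac{2 n}{2 D} = 2 n \frac{1}{2 D} = \frac{n}{D}$)
$H{\left(-11,2 \right)} + 66 \cdot 111 = \frac{2}{-11} + 66 \cdot 111 = 2 \left(- \frac{1}{11}\right) + 7326 = - \frac{2}{11} + 7326 = \frac{80584}{11}$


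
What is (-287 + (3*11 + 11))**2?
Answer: 59049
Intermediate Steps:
(-287 + (3*11 + 11))**2 = (-287 + (33 + 11))**2 = (-287 + 44)**2 = (-243)**2 = 59049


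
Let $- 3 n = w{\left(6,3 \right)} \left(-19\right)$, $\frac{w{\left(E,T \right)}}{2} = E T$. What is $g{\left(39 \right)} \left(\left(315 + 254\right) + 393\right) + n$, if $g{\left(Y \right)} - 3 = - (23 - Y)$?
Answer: $18506$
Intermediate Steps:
$g{\left(Y \right)} = -20 + Y$ ($g{\left(Y \right)} = 3 - \left(23 - Y\right) = 3 + \left(-23 + Y\right) = -20 + Y$)
$w{\left(E,T \right)} = 2 E T$
$n = 228$ ($n = - \frac{2 \cdot 6 \cdot 3 \left(-19\right)}{3} = - \frac{36 \left(-19\right)}{3} = \left(- \frac{1}{3}\right) \left(-684\right) = 228$)
$g{\left(39 \right)} \left(\left(315 + 254\right) + 393\right) + n = \left(-20 + 39\right) \left(\left(315 + 254\right) + 393\right) + 228 = 19 \left(569 + 393\right) + 228 = 19 \cdot 962 + 228 = 18278 + 228 = 18506$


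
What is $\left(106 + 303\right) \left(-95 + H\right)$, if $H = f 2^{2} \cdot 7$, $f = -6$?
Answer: $-107567$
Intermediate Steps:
$H = -168$ ($H = - 6 \cdot 2^{2} \cdot 7 = \left(-6\right) 4 \cdot 7 = \left(-24\right) 7 = -168$)
$\left(106 + 303\right) \left(-95 + H\right) = \left(106 + 303\right) \left(-95 - 168\right) = 409 \left(-263\right) = -107567$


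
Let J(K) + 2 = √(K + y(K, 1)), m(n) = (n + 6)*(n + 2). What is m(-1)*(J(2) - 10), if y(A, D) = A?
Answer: -50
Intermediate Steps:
m(n) = (2 + n)*(6 + n) (m(n) = (6 + n)*(2 + n) = (2 + n)*(6 + n))
J(K) = -2 + √2*√K (J(K) = -2 + √(K + K) = -2 + √(2*K) = -2 + √2*√K)
m(-1)*(J(2) - 10) = (12 + (-1)² + 8*(-1))*((-2 + √2*√2) - 10) = (12 + 1 - 8)*((-2 + 2) - 10) = 5*(0 - 10) = 5*(-10) = -50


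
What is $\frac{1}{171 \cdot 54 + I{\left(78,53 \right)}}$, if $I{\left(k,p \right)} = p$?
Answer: $\frac{1}{9287} \approx 0.00010768$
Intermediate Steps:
$\frac{1}{171 \cdot 54 + I{\left(78,53 \right)}} = \frac{1}{171 \cdot 54 + 53} = \frac{1}{9234 + 53} = \frac{1}{9287}$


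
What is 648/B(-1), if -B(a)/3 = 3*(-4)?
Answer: 18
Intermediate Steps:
B(a) = 36 (B(a) = -9*(-4) = -3*(-12) = 36)
648/B(-1) = 648/36 = 648*(1/36) = 18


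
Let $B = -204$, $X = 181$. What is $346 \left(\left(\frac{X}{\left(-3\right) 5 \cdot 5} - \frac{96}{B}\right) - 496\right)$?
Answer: $- \frac{219667442}{1275} \approx -1.7229 \cdot 10^{5}$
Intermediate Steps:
$346 \left(\left(\frac{X}{\left(-3\right) 5 \cdot 5} - \frac{96}{B}\right) - 496\right) = 346 \left(\left(\frac{181}{\left(-3\right) 5 \cdot 5} - \frac{96}{-204}\right) - 496\right) = 346 \left(\left(\frac{181}{\left(-15\right) 5} - - \frac{8}{17}\right) - 496\right) = 346 \left(\left(\frac{181}{-75} + \frac{8}{17}\right) - 496\right) = 346 \left(\left(181 \left(- \frac{1}{75}\right) + \frac{8}{17}\right) - 496\right) = 346 \left(\left(- \frac{181}{75} + \frac{8}{17}\right) - 496\right) = 346 \left(- \frac{2477}{1275} - 496\right) = 346 \left(- \frac{634877}{1275}\right) = - \frac{219667442}{1275}$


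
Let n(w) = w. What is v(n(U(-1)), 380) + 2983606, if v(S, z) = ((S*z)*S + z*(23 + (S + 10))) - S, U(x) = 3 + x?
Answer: 2998424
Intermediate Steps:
v(S, z) = -S + z*S² + z*(33 + S) (v(S, z) = (z*S² + z*(23 + (10 + S))) - S = (z*S² + z*(33 + S)) - S = -S + z*S² + z*(33 + S))
v(n(U(-1)), 380) + 2983606 = (-(3 - 1) + 33*380 + (3 - 1)*380 + 380*(3 - 1)²) + 2983606 = (-1*2 + 12540 + 2*380 + 380*2²) + 2983606 = (-2 + 12540 + 760 + 380*4) + 2983606 = (-2 + 12540 + 760 + 1520) + 2983606 = 14818 + 2983606 = 2998424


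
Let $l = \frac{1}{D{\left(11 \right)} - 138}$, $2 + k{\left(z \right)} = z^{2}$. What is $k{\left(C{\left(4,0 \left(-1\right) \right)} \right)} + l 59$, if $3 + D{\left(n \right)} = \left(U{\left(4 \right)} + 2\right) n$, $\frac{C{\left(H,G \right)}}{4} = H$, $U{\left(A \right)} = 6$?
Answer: $\frac{13403}{53} \approx 252.89$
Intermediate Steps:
$C{\left(H,G \right)} = 4 H$
$k{\left(z \right)} = -2 + z^{2}$
$D{\left(n \right)} = -3 + 8 n$ ($D{\left(n \right)} = -3 + \left(6 + 2\right) n = -3 + 8 n$)
$l = - \frac{1}{53}$ ($l = \frac{1}{\left(-3 + 8 \cdot 11\right) - 138} = \frac{1}{\left(-3 + 88\right) - 138} = \frac{1}{85 - 138} = \frac{1}{-53} = - \frac{1}{53} \approx -0.018868$)
$k{\left(C{\left(4,0 \left(-1\right) \right)} \right)} + l 59 = \left(-2 + \left(4 \cdot 4\right)^{2}\right) - \frac{59}{53} = \left(-2 + 16^{2}\right) - \frac{59}{53} = \left(-2 + 256\right) - \frac{59}{53} = 254 - \frac{59}{53} = \frac{13403}{53}$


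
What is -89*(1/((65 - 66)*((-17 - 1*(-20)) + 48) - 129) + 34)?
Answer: -544591/180 ≈ -3025.5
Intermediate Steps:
-89*(1/((65 - 66)*((-17 - 1*(-20)) + 48) - 129) + 34) = -89*(1/(-((-17 + 20) + 48) - 129) + 34) = -89*(1/(-(3 + 48) - 129) + 34) = -89*(1/(-1*51 - 129) + 34) = -89*(1/(-51 - 129) + 34) = -89*(1/(-180) + 34) = -89*(-1/180 + 34) = -89*6119/180 = -544591/180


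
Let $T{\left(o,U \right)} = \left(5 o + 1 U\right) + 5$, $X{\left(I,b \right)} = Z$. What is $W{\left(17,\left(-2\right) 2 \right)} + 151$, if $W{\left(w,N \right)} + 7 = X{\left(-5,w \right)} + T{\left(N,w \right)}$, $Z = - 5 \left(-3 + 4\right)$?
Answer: $141$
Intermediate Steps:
$Z = -5$ ($Z = \left(-5\right) 1 = -5$)
$X{\left(I,b \right)} = -5$
$T{\left(o,U \right)} = 5 + U + 5 o$ ($T{\left(o,U \right)} = \left(5 o + U\right) + 5 = \left(U + 5 o\right) + 5 = 5 + U + 5 o$)
$W{\left(w,N \right)} = -7 + w + 5 N$ ($W{\left(w,N \right)} = -7 + \left(-5 + \left(5 + w + 5 N\right)\right) = -7 + \left(w + 5 N\right) = -7 + w + 5 N$)
$W{\left(17,\left(-2\right) 2 \right)} + 151 = \left(-7 + 17 + 5 \left(\left(-2\right) 2\right)\right) + 151 = \left(-7 + 17 + 5 \left(-4\right)\right) + 151 = \left(-7 + 17 - 20\right) + 151 = -10 + 151 = 141$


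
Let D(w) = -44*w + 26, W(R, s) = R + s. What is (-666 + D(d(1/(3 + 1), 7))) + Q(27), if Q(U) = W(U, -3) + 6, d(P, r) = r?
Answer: -918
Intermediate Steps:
D(w) = 26 - 44*w
Q(U) = 3 + U (Q(U) = (U - 3) + 6 = (-3 + U) + 6 = 3 + U)
(-666 + D(d(1/(3 + 1), 7))) + Q(27) = (-666 + (26 - 44*7)) + (3 + 27) = (-666 + (26 - 308)) + 30 = (-666 - 282) + 30 = -948 + 30 = -918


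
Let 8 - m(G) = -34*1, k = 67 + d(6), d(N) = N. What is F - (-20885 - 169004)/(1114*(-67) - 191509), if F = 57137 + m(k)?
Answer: 2173975632/38021 ≈ 57178.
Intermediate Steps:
k = 73 (k = 67 + 6 = 73)
m(G) = 42 (m(G) = 8 - (-34) = 8 - 1*(-34) = 8 + 34 = 42)
F = 57179 (F = 57137 + 42 = 57179)
F - (-20885 - 169004)/(1114*(-67) - 191509) = 57179 - (-20885 - 169004)/(1114*(-67) - 191509) = 57179 - (-189889)/(-74638 - 191509) = 57179 - (-189889)/(-266147) = 57179 - (-189889)*(-1)/266147 = 57179 - 1*27127/38021 = 57179 - 27127/38021 = 2173975632/38021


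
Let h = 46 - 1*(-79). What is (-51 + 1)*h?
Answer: -6250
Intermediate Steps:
h = 125 (h = 46 + 79 = 125)
(-51 + 1)*h = (-51 + 1)*125 = -50*125 = -6250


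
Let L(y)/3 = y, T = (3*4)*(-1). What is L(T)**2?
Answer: 1296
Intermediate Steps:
T = -12 (T = 12*(-1) = -12)
L(y) = 3*y
L(T)**2 = (3*(-12))**2 = (-36)**2 = 1296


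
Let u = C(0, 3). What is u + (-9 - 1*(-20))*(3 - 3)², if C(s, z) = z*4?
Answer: 12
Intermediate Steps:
C(s, z) = 4*z
u = 12 (u = 4*3 = 12)
u + (-9 - 1*(-20))*(3 - 3)² = 12 + (-9 - 1*(-20))*(3 - 3)² = 12 + (-9 + 20)*0² = 12 + 11*0 = 12 + 0 = 12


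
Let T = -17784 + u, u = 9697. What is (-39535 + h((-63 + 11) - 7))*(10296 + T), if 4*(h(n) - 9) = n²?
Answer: -341562207/4 ≈ -8.5391e+7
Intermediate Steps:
T = -8087 (T = -17784 + 9697 = -8087)
h(n) = 9 + n²/4
(-39535 + h((-63 + 11) - 7))*(10296 + T) = (-39535 + (9 + ((-63 + 11) - 7)²/4))*(10296 - 8087) = (-39535 + (9 + (-52 - 7)²/4))*2209 = (-39535 + (9 + (¼)*(-59)²))*2209 = (-39535 + (9 + (¼)*3481))*2209 = (-39535 + (9 + 3481/4))*2209 = (-39535 + 3517/4)*2209 = -154623/4*2209 = -341562207/4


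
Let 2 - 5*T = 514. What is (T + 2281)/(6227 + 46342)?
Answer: 3631/87615 ≈ 0.041443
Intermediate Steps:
T = -512/5 (T = ⅖ - ⅕*514 = ⅖ - 514/5 = -512/5 ≈ -102.40)
(T + 2281)/(6227 + 46342) = (-512/5 + 2281)/(6227 + 46342) = (10893/5)/52569 = (10893/5)*(1/52569) = 3631/87615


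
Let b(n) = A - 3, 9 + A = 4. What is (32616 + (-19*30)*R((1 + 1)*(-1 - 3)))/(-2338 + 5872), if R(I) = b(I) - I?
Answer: 5436/589 ≈ 9.2292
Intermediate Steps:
A = -5 (A = -9 + 4 = -5)
b(n) = -8 (b(n) = -5 - 3 = -8)
R(I) = -8 - I
(32616 + (-19*30)*R((1 + 1)*(-1 - 3)))/(-2338 + 5872) = (32616 + (-19*30)*(-8 - (1 + 1)*(-1 - 3)))/(-2338 + 5872) = (32616 - 570*(-8 - 2*(-4)))/3534 = (32616 - 570*(-8 - 1*(-8)))*(1/3534) = (32616 - 570*(-8 + 8))*(1/3534) = (32616 - 570*0)*(1/3534) = (32616 + 0)*(1/3534) = 32616*(1/3534) = 5436/589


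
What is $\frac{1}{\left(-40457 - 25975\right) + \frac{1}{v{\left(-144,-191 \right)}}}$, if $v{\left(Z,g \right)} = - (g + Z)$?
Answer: $- \frac{335}{22254719} \approx -1.5053 \cdot 10^{-5}$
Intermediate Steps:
$v{\left(Z,g \right)} = - Z - g$ ($v{\left(Z,g \right)} = - (Z + g) = - Z - g$)
$\frac{1}{\left(-40457 - 25975\right) + \frac{1}{v{\left(-144,-191 \right)}}} = \frac{1}{\left(-40457 - 25975\right) + \frac{1}{\left(-1\right) \left(-144\right) - -191}} = \frac{1}{\left(-40457 - 25975\right) + \frac{1}{144 + 191}} = \frac{1}{-66432 + \frac{1}{335}} = \frac{1}{- \frac{22254719}{335}} = - \frac{335}{22254719}$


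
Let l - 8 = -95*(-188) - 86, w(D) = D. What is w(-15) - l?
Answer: -17797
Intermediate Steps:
l = 17782 (l = 8 + (-95*(-188) - 86) = 8 + (17860 - 86) = 8 + 17774 = 17782)
w(-15) - l = -15 - 1*17782 = -15 - 17782 = -17797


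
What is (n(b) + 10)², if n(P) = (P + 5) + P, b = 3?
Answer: 441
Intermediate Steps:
n(P) = 5 + 2*P (n(P) = (5 + P) + P = 5 + 2*P)
(n(b) + 10)² = ((5 + 2*3) + 10)² = ((5 + 6) + 10)² = (11 + 10)² = 21² = 441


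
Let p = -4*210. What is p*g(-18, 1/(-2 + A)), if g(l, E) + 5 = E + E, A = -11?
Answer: 56280/13 ≈ 4329.2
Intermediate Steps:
g(l, E) = -5 + 2*E (g(l, E) = -5 + (E + E) = -5 + 2*E)
p = -840
p*g(-18, 1/(-2 + A)) = -840*(-5 + 2/(-2 - 11)) = -840*(-5 + 2/(-13)) = -840*(-5 + 2*(-1/13)) = -840*(-5 - 2/13) = -840*(-67/13) = 56280/13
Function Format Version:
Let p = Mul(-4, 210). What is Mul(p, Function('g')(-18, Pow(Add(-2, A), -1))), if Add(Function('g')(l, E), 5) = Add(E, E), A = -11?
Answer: Rational(56280, 13) ≈ 4329.2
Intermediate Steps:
Function('g')(l, E) = Add(-5, Mul(2, E)) (Function('g')(l, E) = Add(-5, Add(E, E)) = Add(-5, Mul(2, E)))
p = -840
Mul(p, Function('g')(-18, Pow(Add(-2, A), -1))) = Mul(-840, Add(-5, Mul(2, Pow(Add(-2, -11), -1)))) = Mul(-840, Add(-5, Mul(2, Pow(-13, -1)))) = Mul(-840, Add(-5, Mul(2, Rational(-1, 13)))) = Mul(-840, Add(-5, Rational(-2, 13))) = Mul(-840, Rational(-67, 13)) = Rational(56280, 13)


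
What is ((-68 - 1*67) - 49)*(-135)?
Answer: 24840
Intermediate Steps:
((-68 - 1*67) - 49)*(-135) = ((-68 - 67) - 49)*(-135) = (-135 - 49)*(-135) = -184*(-135) = 24840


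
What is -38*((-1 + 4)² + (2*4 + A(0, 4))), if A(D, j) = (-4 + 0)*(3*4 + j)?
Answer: 1786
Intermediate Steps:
A(D, j) = -48 - 4*j (A(D, j) = -4*(12 + j) = -48 - 4*j)
-38*((-1 + 4)² + (2*4 + A(0, 4))) = -38*((-1 + 4)² + (2*4 + (-48 - 4*4))) = -38*(3² + (8 + (-48 - 16))) = -38*(9 + (8 - 64)) = -38*(9 - 56) = -38*(-47) = 1786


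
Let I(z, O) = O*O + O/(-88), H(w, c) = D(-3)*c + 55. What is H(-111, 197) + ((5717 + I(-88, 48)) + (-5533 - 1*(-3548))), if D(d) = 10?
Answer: 88665/11 ≈ 8060.5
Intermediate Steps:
H(w, c) = 55 + 10*c (H(w, c) = 10*c + 55 = 55 + 10*c)
I(z, O) = O² - O/88 (I(z, O) = O² + O*(-1/88) = O² - O/88)
H(-111, 197) + ((5717 + I(-88, 48)) + (-5533 - 1*(-3548))) = (55 + 10*197) + ((5717 + 48*(-1/88 + 48)) + (-5533 - 1*(-3548))) = (55 + 1970) + ((5717 + 48*(4223/88)) + (-5533 + 3548)) = 2025 + ((5717 + 25338/11) - 1985) = 2025 + (88225/11 - 1985) = 2025 + 66390/11 = 88665/11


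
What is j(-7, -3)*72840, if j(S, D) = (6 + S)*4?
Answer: -291360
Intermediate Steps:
j(S, D) = 24 + 4*S
j(-7, -3)*72840 = (24 + 4*(-7))*72840 = (24 - 28)*72840 = -4*72840 = -291360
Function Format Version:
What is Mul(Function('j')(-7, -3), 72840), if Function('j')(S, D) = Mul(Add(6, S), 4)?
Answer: -291360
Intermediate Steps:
Function('j')(S, D) = Add(24, Mul(4, S))
Mul(Function('j')(-7, -3), 72840) = Mul(Add(24, Mul(4, -7)), 72840) = Mul(Add(24, -28), 72840) = Mul(-4, 72840) = -291360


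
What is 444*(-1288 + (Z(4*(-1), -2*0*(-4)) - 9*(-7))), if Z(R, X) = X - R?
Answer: -542124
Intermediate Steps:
444*(-1288 + (Z(4*(-1), -2*0*(-4)) - 9*(-7))) = 444*(-1288 + ((-2*0*(-4) - 4*(-1)) - 9*(-7))) = 444*(-1288 + ((0*(-4) - 1*(-4)) + 63)) = 444*(-1288 + ((0 + 4) + 63)) = 444*(-1288 + (4 + 63)) = 444*(-1288 + 67) = 444*(-1221) = -542124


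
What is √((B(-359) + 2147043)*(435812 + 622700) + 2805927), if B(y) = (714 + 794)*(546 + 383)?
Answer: √3755576919127 ≈ 1.9379e+6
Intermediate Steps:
B(y) = 1400932 (B(y) = 1508*929 = 1400932)
√((B(-359) + 2147043)*(435812 + 622700) + 2805927) = √((1400932 + 2147043)*(435812 + 622700) + 2805927) = √(3547975*1058512 + 2805927) = √(3755574113200 + 2805927) = √3755576919127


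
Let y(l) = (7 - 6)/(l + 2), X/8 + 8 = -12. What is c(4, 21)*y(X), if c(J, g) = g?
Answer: -21/158 ≈ -0.13291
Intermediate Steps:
X = -160 (X = -64 + 8*(-12) = -64 - 96 = -160)
y(l) = 1/(2 + l)
c(4, 21)*y(X) = 21/(2 - 160) = 21/(-158) = 21*(-1/158) = -21/158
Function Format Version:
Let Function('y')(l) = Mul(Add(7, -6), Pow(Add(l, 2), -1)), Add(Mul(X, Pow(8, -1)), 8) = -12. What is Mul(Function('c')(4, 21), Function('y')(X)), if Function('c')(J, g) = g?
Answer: Rational(-21, 158) ≈ -0.13291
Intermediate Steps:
X = -160 (X = Add(-64, Mul(8, -12)) = Add(-64, -96) = -160)
Function('y')(l) = Pow(Add(2, l), -1) (Function('y')(l) = Mul(1, Pow(Add(2, l), -1)) = Pow(Add(2, l), -1))
Mul(Function('c')(4, 21), Function('y')(X)) = Mul(21, Pow(Add(2, -160), -1)) = Mul(21, Pow(-158, -1)) = Mul(21, Rational(-1, 158)) = Rational(-21, 158)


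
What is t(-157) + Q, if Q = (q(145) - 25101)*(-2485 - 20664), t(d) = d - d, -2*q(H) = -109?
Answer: 1159602857/2 ≈ 5.7980e+8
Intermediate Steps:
q(H) = 109/2 (q(H) = -½*(-109) = 109/2)
t(d) = 0
Q = 1159602857/2 (Q = (109/2 - 25101)*(-2485 - 20664) = -50093/2*(-23149) = 1159602857/2 ≈ 5.7980e+8)
t(-157) + Q = 0 + 1159602857/2 = 1159602857/2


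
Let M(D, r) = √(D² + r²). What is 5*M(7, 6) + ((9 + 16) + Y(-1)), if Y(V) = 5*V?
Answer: 20 + 5*√85 ≈ 66.098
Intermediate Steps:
5*M(7, 6) + ((9 + 16) + Y(-1)) = 5*√(7² + 6²) + ((9 + 16) + 5*(-1)) = 5*√(49 + 36) + (25 - 5) = 5*√85 + 20 = 20 + 5*√85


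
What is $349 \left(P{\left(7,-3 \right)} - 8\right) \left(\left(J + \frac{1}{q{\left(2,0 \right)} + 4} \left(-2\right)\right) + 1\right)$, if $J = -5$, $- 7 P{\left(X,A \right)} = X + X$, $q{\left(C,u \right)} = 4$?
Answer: $\frac{29665}{2} \approx 14833.0$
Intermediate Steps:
$P{\left(X,A \right)} = - \frac{2 X}{7}$ ($P{\left(X,A \right)} = - \frac{X + X}{7} = - \frac{2 X}{7}$)
$349 \left(P{\left(7,-3 \right)} - 8\right) \left(\left(J + \frac{1}{q{\left(2,0 \right)} + 4} \left(-2\right)\right) + 1\right) = 349 \left(\left(- \frac{2}{7}\right) 7 - 8\right) \left(\left(-5 + \frac{1}{4 + 4} \left(-2\right)\right) + 1\right) = 349 \left(-2 - 8\right) \left(\left(-5 + \frac{1}{8} \left(-2\right)\right) + 1\right) = 349 \left(- 10 \left(\left(-5 + \frac{1}{8} \left(-2\right)\right) + 1\right)\right) = 349 \left(- 10 \left(\left(-5 - \frac{1}{4}\right) + 1\right)\right) = 349 \left(- 10 \left(- \frac{21}{4} + 1\right)\right) = 349 \left(\left(-10\right) \left(- \frac{17}{4}\right)\right) = 349 \cdot \frac{85}{2} = \frac{29665}{2}$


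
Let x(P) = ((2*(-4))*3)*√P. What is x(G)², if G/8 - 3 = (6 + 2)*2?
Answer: 87552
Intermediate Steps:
G = 152 (G = 24 + 8*((6 + 2)*2) = 24 + 8*(8*2) = 24 + 8*16 = 24 + 128 = 152)
x(P) = -24*√P (x(P) = (-8*3)*√P = -24*√P)
x(G)² = (-48*√38)² = 87552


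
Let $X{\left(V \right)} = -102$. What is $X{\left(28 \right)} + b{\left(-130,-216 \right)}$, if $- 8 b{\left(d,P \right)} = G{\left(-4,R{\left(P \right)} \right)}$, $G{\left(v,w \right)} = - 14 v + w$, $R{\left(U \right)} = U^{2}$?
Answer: $-5941$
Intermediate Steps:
$G{\left(v,w \right)} = w - 14 v$
$b{\left(d,P \right)} = -7 - \frac{P^{2}}{8}$ ($b{\left(d,P \right)} = - \frac{P^{2} - -56}{8} = - \frac{P^{2} + 56}{8} = - \frac{56 + P^{2}}{8} = -7 - \frac{P^{2}}{8}$)
$X{\left(28 \right)} + b{\left(-130,-216 \right)} = -102 - \left(7 + \frac{\left(-216\right)^{2}}{8}\right) = -102 - 5839 = -5941$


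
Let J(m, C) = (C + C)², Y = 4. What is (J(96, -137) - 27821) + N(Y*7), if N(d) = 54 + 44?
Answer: 47353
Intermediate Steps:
J(m, C) = 4*C² (J(m, C) = (2*C)² = 4*C²)
N(d) = 98
(J(96, -137) - 27821) + N(Y*7) = (4*(-137)² - 27821) + 98 = (4*18769 - 27821) + 98 = (75076 - 27821) + 98 = 47255 + 98 = 47353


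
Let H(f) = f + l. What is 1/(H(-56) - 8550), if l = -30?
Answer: -1/8636 ≈ -0.00011579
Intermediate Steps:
H(f) = -30 + f (H(f) = f - 30 = -30 + f)
1/(H(-56) - 8550) = 1/((-30 - 56) - 8550) = 1/(-86 - 8550) = 1/(-8636) = -1/8636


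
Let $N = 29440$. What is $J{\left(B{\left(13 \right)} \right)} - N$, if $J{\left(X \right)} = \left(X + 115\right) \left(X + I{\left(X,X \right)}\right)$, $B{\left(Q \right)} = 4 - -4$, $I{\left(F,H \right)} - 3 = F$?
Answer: $-27103$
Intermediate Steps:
$I{\left(F,H \right)} = 3 + F$
$B{\left(Q \right)} = 8$ ($B{\left(Q \right)} = 4 + 4 = 8$)
$J{\left(X \right)} = \left(3 + 2 X\right) \left(115 + X\right)$ ($J{\left(X \right)} = \left(X + 115\right) \left(X + \left(3 + X\right)\right) = \left(115 + X\right) \left(3 + 2 X\right) = \left(3 + 2 X\right) \left(115 + X\right)$)
$J{\left(B{\left(13 \right)} \right)} - N = \left(345 + 2 \cdot 8^{2} + 233 \cdot 8\right) - 29440 = \left(345 + 2 \cdot 64 + 1864\right) - 29440 = \left(345 + 128 + 1864\right) - 29440 = 2337 - 29440 = -27103$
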